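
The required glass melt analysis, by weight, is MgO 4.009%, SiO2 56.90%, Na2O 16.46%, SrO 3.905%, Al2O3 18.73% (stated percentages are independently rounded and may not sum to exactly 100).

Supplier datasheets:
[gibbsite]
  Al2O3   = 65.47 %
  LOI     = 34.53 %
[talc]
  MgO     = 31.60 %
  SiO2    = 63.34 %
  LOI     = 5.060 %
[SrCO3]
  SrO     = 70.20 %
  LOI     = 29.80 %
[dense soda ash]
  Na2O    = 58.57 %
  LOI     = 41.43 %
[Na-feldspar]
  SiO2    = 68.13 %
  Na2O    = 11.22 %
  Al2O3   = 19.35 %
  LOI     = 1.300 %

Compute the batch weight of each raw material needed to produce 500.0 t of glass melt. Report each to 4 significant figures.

Batch per 500.0 t glass melt:
  gibbsite: 37.05 t
  talc: 63.43 t
  SrCO3: 27.81 t
  dense soda ash: 71.82 t
  Na-feldspar: 358.6 t
Total batch = 558.7 t; LOI loss = 58.71 t; yield = 89.49%

Intermediates are displayed with 4-significant-figure rounding within the worked lines — the working math runs at full float precision at all times. Each reported figure takes just one rounding — derived quantities (five oxide percentages, LOI, glass mass, yield, totals) are rebuilt at full float precision using the weight values at 500.0 t of glass precisely as stated by question or answer.
The oxide mass targets at 500.0 t glass melt:
  MgO: 4.009% × 500.0 = 20.05 t
  SiO2: 56.90% × 500.0 = 284.5 t
  Na2O: 16.46% × 500.0 = 82.30 t
  SrO: 3.905% × 500.0 = 19.52 t
  Al2O3: 18.73% × 500.0 = 93.65 t
A balance pass over the oxides, on the weights just shown, versus the basis set out (sum by sum, the targets are met exact up to rounding of places):
  MgO: 63.43·0.3160 = 20.04 t (target 20.05 t)
  SiO2: 63.43·0.6334 + 358.6·0.6813 = 284.5 t (target 284.5 t)
  Na2O: 71.82·0.5857 + 358.6·0.1122 = 82.30 t (target 82.30 t)
  SrO: 27.81·0.7020 = 19.52 t (target 19.52 t)
  Al2O3: 37.05·0.6547 + 358.6·0.1935 = 93.65 t (target 93.65 t)
Glass-mass sanity pass: Σ batch − LOI loss = 500.0 t (oxide target masses add up to 500.0 t; the stated basis being 500.0 t — deltas are rounding alone).
Total batch = Σ batch = 558.7 t; loss to ignition Σ batch·LOI = 58.71 t; the yield ratio, glass ÷ batch: 89.49%.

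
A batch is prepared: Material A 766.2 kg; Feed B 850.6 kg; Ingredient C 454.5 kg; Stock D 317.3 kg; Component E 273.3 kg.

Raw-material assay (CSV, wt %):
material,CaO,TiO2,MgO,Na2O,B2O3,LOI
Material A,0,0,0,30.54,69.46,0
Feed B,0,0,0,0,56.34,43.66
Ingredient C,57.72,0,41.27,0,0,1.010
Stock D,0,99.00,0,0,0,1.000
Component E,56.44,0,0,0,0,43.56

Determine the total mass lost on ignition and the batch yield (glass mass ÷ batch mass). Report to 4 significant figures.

Every computation maintains full float precision through every step. Working values are displayed rounded to four significant digits — exactly one rounding lands on each reported result — derived quantities are re-derived using the weight values per 2164 kg of glass at full float precision (the yield, five oxide percentages, glass mass, ignition loss, totals), exactly as printed in the problem or the answer.
Material-by-material LOI:
  Material A: 766.2 × 0 = 0 kg
  Feed B: 850.6 × 0.4366 = 371.4 kg
  Ingredient C: 454.5 × 0.01010 = 4.590 kg
  Stock D: 317.3 × 0.01000 = 3.173 kg
  Component E: 273.3 × 0.4356 = 119.0 kg
Total LOI = 498.2 kg
Glass = batch − LOI = 2662 − 498.2 = 2164 kg

LOI loss = 498.2 kg; glass = 2164 kg; yield = 81.28%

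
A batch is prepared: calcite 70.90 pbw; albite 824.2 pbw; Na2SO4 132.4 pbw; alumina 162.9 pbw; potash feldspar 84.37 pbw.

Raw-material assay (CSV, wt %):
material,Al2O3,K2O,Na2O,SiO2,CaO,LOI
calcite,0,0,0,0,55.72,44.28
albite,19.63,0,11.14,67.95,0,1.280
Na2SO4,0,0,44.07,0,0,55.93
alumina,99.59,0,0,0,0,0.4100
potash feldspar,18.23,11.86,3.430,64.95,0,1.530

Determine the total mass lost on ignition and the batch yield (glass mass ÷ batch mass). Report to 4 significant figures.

LOI loss = 118.0 pbw; glass = 1157 pbw; yield = 90.75%

The whole derivation holds full precision at each step. Intermediates are shown rounded to 4 significant figures alongside each step. Every reported value carries a single rounding — all derived quantities (net glass mass, ignition loss, the totals, yield, the five compositions) are recomputed starting from the weights at 1157 pbw of glass in full precision as they appear in either problem or answer.
Ignition loss by material:
  calcite: 70.90 × 0.4428 = 31.39 pbw
  albite: 824.2 × 0.01280 = 10.55 pbw
  Na2SO4: 132.4 × 0.5593 = 74.05 pbw
  alumina: 162.9 × 0.004100 = 0.6679 pbw
  potash feldspar: 84.37 × 0.01530 = 1.291 pbw
Total LOI = 118.0 pbw
Glass = batch − LOI = 1275 − 118.0 = 1157 pbw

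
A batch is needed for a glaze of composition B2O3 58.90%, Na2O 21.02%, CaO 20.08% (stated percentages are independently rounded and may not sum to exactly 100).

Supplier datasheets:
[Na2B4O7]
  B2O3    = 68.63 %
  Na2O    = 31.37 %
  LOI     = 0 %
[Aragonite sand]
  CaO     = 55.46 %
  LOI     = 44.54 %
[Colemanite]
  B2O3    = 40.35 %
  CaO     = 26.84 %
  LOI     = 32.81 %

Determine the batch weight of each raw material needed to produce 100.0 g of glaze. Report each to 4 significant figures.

Batch per 100.0 g glaze:
  Na2B4O7: 67.01 g
  Aragonite sand: 20.72 g
  Colemanite: 32.00 g
Total batch = 119.7 g; LOI loss = 19.73 g; yield = 83.52%

Intermediates are shown rounded off to 4 significant digits as written — exact precision is carried at each step. A single rounding produces each reported figure. Derived quantities (LOI, the totals, net glass mass, three oxide percentages, the yield) are computed from the weighed amounts at 100.0 g of glass in exact precision as set out in the problem or the answer.
Per-oxide target masses for 100.0 g glaze:
  B2O3: 58.90% × 100.0 = 58.90 g
  Na2O: 21.02% × 100.0 = 21.02 g
  CaO: 20.08% × 100.0 = 20.08 g
Oxide-by-oxide audit from the weights as reported, under the basis named above (sum by sum, the targets are met net of answer rounding effects):
  B2O3: 67.01·0.6863 + 32.00·0.4035 = 58.90 g (target 58.90 g)
  Na2O: 67.01·0.3137 = 21.02 g (target 21.02 g)
  CaO: 20.72·0.5546 + 32.00·0.2684 = 20.08 g (target 20.08 g)
The glass-mass cross-check: batch total minus LOI = 100.0 g (the targets, summed, come to 100.0 g; basis as stated: 100.0 g — a pure rounding effect).
Total batch = Σ batch = 119.7 g; Σ batch·LOI gives LOI loss = 19.73 g; the yield ratio, glass ÷ batch: 83.52%.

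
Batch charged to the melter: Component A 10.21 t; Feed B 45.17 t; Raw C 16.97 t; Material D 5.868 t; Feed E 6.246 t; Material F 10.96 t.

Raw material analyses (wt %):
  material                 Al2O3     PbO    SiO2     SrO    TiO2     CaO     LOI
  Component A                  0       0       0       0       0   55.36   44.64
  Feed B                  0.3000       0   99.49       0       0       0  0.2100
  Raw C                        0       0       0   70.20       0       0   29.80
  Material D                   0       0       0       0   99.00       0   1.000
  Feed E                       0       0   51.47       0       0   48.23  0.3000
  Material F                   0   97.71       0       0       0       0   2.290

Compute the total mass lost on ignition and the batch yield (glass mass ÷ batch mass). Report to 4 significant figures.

LOI loss = 10.04 t; glass = 85.39 t; yield = 89.48%

Values along the way appear (rounded to 4 significant figures) in the printout. Full precision is held at each step — a single rounding produces every reported value — the derived quantities are carried starting from the weights per 85.39 t of glass in full precision (totals, yield, ignition loss, the six compositions, net glass mass) as they appear in the problem or answer text.
Ignition loss by material:
  Component A: 10.21 × 0.4464 = 4.558 t
  Feed B: 45.17 × 0.002100 = 0.09486 t
  Raw C: 16.97 × 0.2980 = 5.057 t
  Material D: 5.868 × 0.01000 = 0.05868 t
  Feed E: 6.246 × 0.003000 = 0.01874 t
  Material F: 10.96 × 0.02290 = 0.2510 t
Total LOI = 10.04 t
Glass = batch − LOI = 95.42 − 10.04 = 85.39 t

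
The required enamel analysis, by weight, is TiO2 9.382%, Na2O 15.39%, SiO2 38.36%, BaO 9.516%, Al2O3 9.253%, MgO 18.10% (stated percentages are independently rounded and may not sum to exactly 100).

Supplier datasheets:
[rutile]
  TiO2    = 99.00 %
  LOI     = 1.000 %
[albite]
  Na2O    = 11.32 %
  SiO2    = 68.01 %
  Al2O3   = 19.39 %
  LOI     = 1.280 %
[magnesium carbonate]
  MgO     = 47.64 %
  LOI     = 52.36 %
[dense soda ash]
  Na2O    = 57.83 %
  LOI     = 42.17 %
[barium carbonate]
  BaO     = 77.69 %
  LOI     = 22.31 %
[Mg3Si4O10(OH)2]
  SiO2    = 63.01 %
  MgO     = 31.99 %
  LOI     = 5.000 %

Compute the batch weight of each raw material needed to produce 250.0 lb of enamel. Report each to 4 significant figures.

All arithmetic runs at full float precision in every operation. Working values are shown, with 4-significant-digit rounding, in the working. Each reported value is rounded exactly once — the derived quantities, which include net glass mass, LOI, totals, yield, six oxide percentages, are computed in full precision, precisely as stated by either problem or answer, using the weight values for 250.0 lb of glass.
Oxide-by-oxide targets in 250.0 lb enamel:
  TiO2: 9.382% × 250.0 = 23.46 lb
  Na2O: 15.39% × 250.0 = 38.48 lb
  SiO2: 38.36% × 250.0 = 95.90 lb
  BaO: 9.516% × 250.0 = 23.79 lb
  Al2O3: 9.253% × 250.0 = 23.13 lb
  MgO: 18.10% × 250.0 = 45.25 lb
Checking each oxide sum applying the batch weights above, for the quoted basis mass (sum by sum, the targets are met within answer rounding):
  TiO2: 23.69·0.9900 = 23.45 lb (target 23.46 lb)
  Na2O: 119.3·0.1132 + 43.18·0.5783 = 38.48 lb (target 38.48 lb)
  SiO2: 119.3·0.6801 + 23.43·0.6301 = 95.90 lb (target 95.90 lb)
  BaO: 30.62·0.7769 = 23.79 lb (target 23.79 lb)
  Al2O3: 119.3·0.1939 = 23.13 lb (target 23.13 lb)
  MgO: 79.25·0.4764 + 23.43·0.3199 = 45.25 lb (target 45.25 lb)
Glass-mass closure: total batch − LOI = 250.0 lb (per-oxide target masses sum to 250.0 lb; the stated basis being 250.0 lb — differing by rounding only).
Summing the batch: Σ batch = 319.5 lb; the LOI term Σ batch·LOI equals 69.47 lb; yield, glass over the total, = 78.25%.

Batch per 250.0 lb enamel:
  rutile: 23.69 lb
  albite: 119.3 lb
  magnesium carbonate: 79.25 lb
  dense soda ash: 43.18 lb
  barium carbonate: 30.62 lb
  Mg3Si4O10(OH)2: 23.43 lb
Total batch = 319.5 lb; LOI loss = 69.47 lb; yield = 78.25%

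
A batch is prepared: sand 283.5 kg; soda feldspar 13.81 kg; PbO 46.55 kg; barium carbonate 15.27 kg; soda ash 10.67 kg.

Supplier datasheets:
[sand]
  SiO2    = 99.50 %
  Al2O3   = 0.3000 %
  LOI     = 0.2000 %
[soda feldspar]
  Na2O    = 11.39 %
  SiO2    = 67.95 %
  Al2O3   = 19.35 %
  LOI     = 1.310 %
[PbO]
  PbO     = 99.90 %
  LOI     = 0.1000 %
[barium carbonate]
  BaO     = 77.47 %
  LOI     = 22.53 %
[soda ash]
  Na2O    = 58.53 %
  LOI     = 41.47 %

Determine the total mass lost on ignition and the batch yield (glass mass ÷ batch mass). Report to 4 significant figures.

The intermediate values are displayed rounded off to 4 significant figures as written. The working math keeps full precision at all times. Each reported value is rounded once only — derived quantities are re-derived at full float precision (the five compositions, the yield, ignition loss, totals, net glass mass) starting from the weights per 361.1 kg of glass, as given in the problem or answer text.
Each material's LOI contribution:
  sand: 283.5 × 0.002000 = 0.5670 kg
  soda feldspar: 13.81 × 0.01310 = 0.1809 kg
  PbO: 46.55 × 0.001000 = 0.04655 kg
  barium carbonate: 15.27 × 0.2253 = 3.440 kg
  soda ash: 10.67 × 0.4147 = 4.425 kg
Total LOI = 8.660 kg
Glass = batch − LOI = 369.8 − 8.660 = 361.1 kg

LOI loss = 8.660 kg; glass = 361.1 kg; yield = 97.66%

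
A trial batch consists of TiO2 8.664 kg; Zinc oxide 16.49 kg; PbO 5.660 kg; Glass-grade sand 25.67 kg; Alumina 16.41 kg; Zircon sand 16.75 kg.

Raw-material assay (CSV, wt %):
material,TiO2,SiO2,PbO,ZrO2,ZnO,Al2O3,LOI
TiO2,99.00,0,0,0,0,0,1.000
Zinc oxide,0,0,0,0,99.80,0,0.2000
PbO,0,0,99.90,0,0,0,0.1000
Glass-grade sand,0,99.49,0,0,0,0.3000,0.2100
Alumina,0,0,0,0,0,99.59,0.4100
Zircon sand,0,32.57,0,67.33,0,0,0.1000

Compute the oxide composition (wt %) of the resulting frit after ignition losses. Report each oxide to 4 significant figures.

Every computation keeps full precision all the way through. Mid-chain values appear (rounded to four significant figures) between the steps; exactly one rounding is applied to each reported value; all derived quantities, which include the six compositions, totals, yield, glass mass, LOI, are rebuilt at full precision, as given in question or answer, from the batch weights on 89.38 kg of glass.
Per-oxide mass from batch:
  TiO2: 8.664·0.9900 = 8.577 kg
  SiO2: 25.67·0.9949 + 16.75·0.3257 = 30.99 kg
  PbO: 5.660·0.9990 = 5.654 kg
  ZrO2: 16.75·0.6733 = 11.28 kg
  ZnO: 16.49·0.9980 = 16.46 kg
  Al2O3: 25.67·0.003000 + 16.41·0.9959 = 16.42 kg
LOI: 8.664·0.01000 + 16.49·0.002000 + 5.660·0.001000 + 25.67·0.002100 + 16.41·0.004100 + 16.75·0.001000 = 0.2632 kg
Net of LOI, the glass mass = 89.64 − 0.2632 = 89.38 kg (the oxide masses sum to this)
percent by weight: oxide/glass ×100

Glass mass = 89.38 kg (batch 89.64 − LOI 0.2632).
Composition: TiO2 9.596%, SiO2 34.68%, PbO 6.326%, ZrO2 12.62%, ZnO 18.41%, Al2O3 18.37%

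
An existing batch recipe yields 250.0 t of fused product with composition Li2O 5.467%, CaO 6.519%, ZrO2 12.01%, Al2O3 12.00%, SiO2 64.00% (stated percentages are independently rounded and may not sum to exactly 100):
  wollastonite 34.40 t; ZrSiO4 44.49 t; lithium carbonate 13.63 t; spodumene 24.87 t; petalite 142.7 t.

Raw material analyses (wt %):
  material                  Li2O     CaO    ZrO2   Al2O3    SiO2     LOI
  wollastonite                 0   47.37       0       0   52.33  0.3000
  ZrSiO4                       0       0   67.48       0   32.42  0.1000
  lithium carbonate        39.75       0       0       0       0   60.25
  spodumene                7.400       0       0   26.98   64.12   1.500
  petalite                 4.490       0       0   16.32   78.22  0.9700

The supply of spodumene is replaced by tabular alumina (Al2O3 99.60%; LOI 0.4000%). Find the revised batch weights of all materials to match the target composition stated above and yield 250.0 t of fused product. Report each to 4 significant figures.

In-progress results appear (rounded to four significant digits) as written; all arithmetic holds full precision from start to finish; each reported value is rounded only once. All derived quantities (net glass mass, five oxide percentages, the totals, LOI, the yield) are computed starting from the weights on 250.0 t of glass in exact precision, as quoted within problem or answer.
Target oxide masses per 250.0 t fused product:
  Li2O: 5.467% × 250.0 = 13.67 t
  CaO: 6.519% × 250.0 = 16.30 t
  ZrO2: 12.01% × 250.0 = 30.02 t
  Al2O3: 12.00% × 250.0 = 30.00 t
  SiO2: 64.00% × 250.0 = 160.0 t
Verifying the oxide balance using the reported weights, per the basis as stated (target by target, the sums agree within answer rounding):
  Li2O: 15.96·0.3975 + 163.1·0.04490 = 13.67 t (target 13.67 t)
  CaO: 34.40·0.4737 = 16.30 t (target 16.30 t)
  ZrO2: 44.49·0.6748 = 30.02 t (target 30.02 t)
  Al2O3: 3.397·0.9960 + 163.1·0.1632 = 30.00 t (target 30.00 t)
  SiO2: 34.40·0.5233 + 44.49·0.3242 + 163.1·0.7822 = 160.0 t (target 160.0 t)
Consistency of the glass mass: total charge less LOI = 250.0 t (the targets, summed, come to 250.0 t; versus the stated basis of 250.0 t — gaps are rounding artifacts).
Batch total: Σ batch = 261.3 t; ignition loss, Σ(batch × LOI) = 11.36 t; yield, glass over the total, = 95.65%.

Revised batch per 250.0 t fused product:
  wollastonite: 34.40 t
  ZrSiO4: 44.49 t
  lithium carbonate: 15.96 t
  tabular alumina: 3.397 t
  petalite: 163.1 t
Total batch = 261.3 t; LOI loss = 11.36 t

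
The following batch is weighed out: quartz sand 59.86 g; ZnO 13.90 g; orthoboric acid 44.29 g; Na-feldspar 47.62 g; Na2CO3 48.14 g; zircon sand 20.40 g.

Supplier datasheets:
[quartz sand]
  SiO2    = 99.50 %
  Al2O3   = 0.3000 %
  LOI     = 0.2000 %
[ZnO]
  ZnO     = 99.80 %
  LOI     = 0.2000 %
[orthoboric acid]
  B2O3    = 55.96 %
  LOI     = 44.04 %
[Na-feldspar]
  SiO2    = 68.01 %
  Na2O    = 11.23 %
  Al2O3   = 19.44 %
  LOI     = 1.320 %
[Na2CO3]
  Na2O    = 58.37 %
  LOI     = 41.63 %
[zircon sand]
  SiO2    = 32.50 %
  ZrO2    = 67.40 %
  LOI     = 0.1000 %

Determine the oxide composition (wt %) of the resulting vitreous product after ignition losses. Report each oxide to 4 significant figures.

Glass mass = 193.9 g (batch 234.2 − LOI 40.34).
Composition: B2O3 12.78%, SiO2 50.85%, ZnO 7.156%, Na2O 17.25%, Al2O3 4.868%, ZrO2 7.092%

Mid-chain values are displayed, with 4-significant-digit rounding, in the working; all internal work maintains exact precision at every stage — each reported result takes a single rounding — the derived quantities, including yield, ignition loss, totals, the six compositions, glass mass, are carried from the batch weights for 193.9 g of glass at full precision, as they appear in the problem or the answer.
Delivered oxide masses:
  B2O3: 44.29·0.5596 = 24.78 g
  SiO2: 59.86·0.9950 + 47.62·0.6801 + 20.40·0.3250 = 98.58 g
  ZnO: 13.90·0.9980 = 13.87 g
  Na2O: 47.62·0.1123 + 48.14·0.5837 = 33.45 g
  Al2O3: 59.86·0.003000 + 47.62·0.1944 = 9.437 g
  ZrO2: 20.40·0.6740 = 13.75 g
LOI: 59.86·0.002000 + 13.90·0.002000 + 44.29·0.4404 + 47.62·0.01320 + 48.14·0.4163 + 20.40·0.001000 = 40.34 g
Glass mass = batch − LOI = 234.2 − 40.34 = 193.9 g (= the summed oxide contributions)
each wt % is 100 × oxide ÷ glass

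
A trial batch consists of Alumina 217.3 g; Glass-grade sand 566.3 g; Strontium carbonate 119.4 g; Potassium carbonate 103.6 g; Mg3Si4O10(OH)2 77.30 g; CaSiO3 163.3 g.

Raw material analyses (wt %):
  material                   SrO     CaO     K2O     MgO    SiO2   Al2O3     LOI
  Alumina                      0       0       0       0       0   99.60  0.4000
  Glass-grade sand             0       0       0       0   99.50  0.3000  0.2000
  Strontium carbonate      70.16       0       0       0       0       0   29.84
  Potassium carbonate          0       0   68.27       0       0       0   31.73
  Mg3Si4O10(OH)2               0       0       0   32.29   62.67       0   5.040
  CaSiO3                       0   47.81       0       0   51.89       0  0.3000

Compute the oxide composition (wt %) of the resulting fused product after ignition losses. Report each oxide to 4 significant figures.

Each numeric step holds full precision end to end — mid-chain values are shown, rounded to four significant figures, between the steps; each reported figure is rounded just once — derived quantities are rebuilt at exact precision (glass mass, LOI, yield, the totals, six oxide percentages) from the weighed amounts for 1172 g of glass, as given in the problem or answer text.
Per-oxide mass from batch:
  SrO: 119.4·0.7016 = 83.77 g
  CaO: 163.3·0.4781 = 78.07 g
  K2O: 103.6·0.6827 = 70.73 g
  MgO: 77.30·0.3229 = 24.96 g
  SiO2: 566.3·0.9950 + 77.30·0.6267 + 163.3·0.5189 = 696.6 g
  Al2O3: 217.3·0.9960 + 566.3·0.003000 = 218.1 g
LOI: 217.3·0.004000 + 566.3·0.002000 + 119.4·0.2984 + 103.6·0.3173 + 77.30·0.05040 + 163.3·0.003000 = 74.89 g
Glass mass = batch − LOI = 1247 − 74.89 = 1172 g (equal to the oxide-mass sum)
each wt % is 100 × oxide ÷ glass

Glass mass = 1172 g (batch 1247 − LOI 74.89).
Composition: SrO 7.146%, CaO 6.660%, K2O 6.033%, MgO 2.129%, SiO2 59.43%, Al2O3 18.61%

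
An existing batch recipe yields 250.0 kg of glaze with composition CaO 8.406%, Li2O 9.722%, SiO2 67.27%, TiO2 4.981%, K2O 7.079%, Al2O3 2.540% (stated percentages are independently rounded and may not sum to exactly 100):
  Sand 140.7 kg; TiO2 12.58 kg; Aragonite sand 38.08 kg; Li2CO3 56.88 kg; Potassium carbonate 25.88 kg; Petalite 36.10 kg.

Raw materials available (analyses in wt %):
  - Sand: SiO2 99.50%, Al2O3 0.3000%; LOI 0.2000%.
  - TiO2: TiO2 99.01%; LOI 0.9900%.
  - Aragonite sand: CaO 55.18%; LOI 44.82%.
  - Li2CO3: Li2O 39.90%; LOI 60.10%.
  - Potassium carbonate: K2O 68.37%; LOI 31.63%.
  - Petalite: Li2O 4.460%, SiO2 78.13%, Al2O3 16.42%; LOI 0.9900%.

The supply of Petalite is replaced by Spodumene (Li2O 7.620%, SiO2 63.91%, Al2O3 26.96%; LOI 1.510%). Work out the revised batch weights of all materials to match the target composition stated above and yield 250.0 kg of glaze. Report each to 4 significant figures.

Revised batch per 250.0 kg glaze:
  Sand: 155.0 kg
  TiO2: 12.58 kg
  Aragonite sand: 38.08 kg
  Li2CO3: 56.75 kg
  Potassium carbonate: 25.88 kg
  Spodumene: 21.83 kg
Total batch = 310.1 kg; LOI loss = 60.12 kg

All internal work maintains exact precision throughout. Mid-chain values are displayed (rounded to 4 significant digits) alongside each step. A single rounding finalizes each reported result — the derived quantities (totals, net glass mass, LOI, six oxide percentages, yield) are rebuilt starting from the weights on 250.0 kg of glass in exact precision, as quoted within problem or answer.
Oxide-by-oxide targets in 250.0 kg glaze:
  CaO: 8.406% × 250.0 = 21.02 kg
  Li2O: 9.722% × 250.0 = 24.30 kg
  SiO2: 67.27% × 250.0 = 168.2 kg
  TiO2: 4.981% × 250.0 = 12.45 kg
  K2O: 7.079% × 250.0 = 17.70 kg
  Al2O3: 2.540% × 250.0 = 6.350 kg
Mass-balance tally per oxide per the reported batch figures, for the quoted basis mass (sums match the target masses exact up to rounding of places):
  CaO: 38.08·0.5518 = 21.01 kg (target 21.02 kg)
  Li2O: 56.75·0.3990 + 21.83·0.07620 = 24.31 kg (target 24.30 kg)
  SiO2: 155.0·0.9950 + 21.83·0.6391 = 168.2 kg (target 168.2 kg)
  TiO2: 12.58·0.9901 = 12.46 kg (target 12.45 kg)
  K2O: 25.88·0.6837 = 17.69 kg (target 17.70 kg)
  Al2O3: 155.0·0.003000 + 21.83·0.2696 = 6.350 kg (target 6.350 kg)
The glass-mass cross-check: net batch after ignition = 250.0 kg (targets for the oxides total 250.0 kg; the stated basis being 250.0 kg — gaps are rounding artifacts).
Batch total: Σ batch = 310.1 kg; the LOI term Σ batch·LOI equals 60.12 kg; yield: glass divided by total = 80.61%.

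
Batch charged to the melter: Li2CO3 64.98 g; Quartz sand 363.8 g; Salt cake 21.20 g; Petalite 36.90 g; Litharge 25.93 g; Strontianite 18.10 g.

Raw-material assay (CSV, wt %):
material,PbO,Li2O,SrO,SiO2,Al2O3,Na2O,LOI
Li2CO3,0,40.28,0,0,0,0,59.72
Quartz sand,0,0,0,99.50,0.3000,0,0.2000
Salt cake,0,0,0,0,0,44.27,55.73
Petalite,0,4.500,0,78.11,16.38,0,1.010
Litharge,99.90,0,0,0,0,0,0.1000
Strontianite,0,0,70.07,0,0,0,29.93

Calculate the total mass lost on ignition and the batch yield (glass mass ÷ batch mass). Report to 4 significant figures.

LOI loss = 57.16 g; glass = 473.7 g; yield = 89.23%

All arithmetic carries exact precision in all steps; in-progress results are printed, rounded to four significant figures, within the worked lines; a single rounding produces every reported result. The derived quantities are carried from the batch weights at 473.7 g of glass in full precision (net glass mass, totals, the six compositions, LOI, yield) as written in the problem or answer text.
Each material's LOI contribution:
  Li2CO3: 64.98 × 0.5972 = 38.81 g
  Quartz sand: 363.8 × 0.002000 = 0.7276 g
  Salt cake: 21.20 × 0.5573 = 11.81 g
  Petalite: 36.90 × 0.01010 = 0.3727 g
  Litharge: 25.93 × 0.001000 = 0.02593 g
  Strontianite: 18.10 × 0.2993 = 5.417 g
Total LOI = 57.16 g
Glass = batch − LOI = 530.9 − 57.16 = 473.7 g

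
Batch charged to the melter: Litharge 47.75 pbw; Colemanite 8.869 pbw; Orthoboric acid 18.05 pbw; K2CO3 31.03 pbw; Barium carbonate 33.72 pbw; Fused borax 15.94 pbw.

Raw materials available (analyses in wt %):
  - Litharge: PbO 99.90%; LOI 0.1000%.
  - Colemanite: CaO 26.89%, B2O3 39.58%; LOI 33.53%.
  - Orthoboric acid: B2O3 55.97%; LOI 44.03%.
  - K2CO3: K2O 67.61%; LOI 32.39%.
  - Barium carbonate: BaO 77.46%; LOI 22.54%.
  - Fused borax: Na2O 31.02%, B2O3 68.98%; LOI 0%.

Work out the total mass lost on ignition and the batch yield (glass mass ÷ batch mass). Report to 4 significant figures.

Values along the way appear, rounded to 4 significant digits, on the page. Full float precision is maintained at every stage. Every reported number is rounded once only; all derived quantities (ignition loss, yield, the totals, glass mass, the six compositions) are rebuilt at full precision from the weighed amounts for 126.7 pbw of glass, as quoted within the problem or the answer.
LOI of each material in turn:
  Litharge: 47.75 × 0.001000 = 0.04775 pbw
  Colemanite: 8.869 × 0.3353 = 2.974 pbw
  Orthoboric acid: 18.05 × 0.4403 = 7.947 pbw
  K2CO3: 31.03 × 0.3239 = 10.05 pbw
  Barium carbonate: 33.72 × 0.2254 = 7.600 pbw
  Fused borax: 15.94 × 0 = 0 pbw
Total LOI = 28.62 pbw
Glass = batch − LOI = 155.4 − 28.62 = 126.7 pbw

LOI loss = 28.62 pbw; glass = 126.7 pbw; yield = 81.58%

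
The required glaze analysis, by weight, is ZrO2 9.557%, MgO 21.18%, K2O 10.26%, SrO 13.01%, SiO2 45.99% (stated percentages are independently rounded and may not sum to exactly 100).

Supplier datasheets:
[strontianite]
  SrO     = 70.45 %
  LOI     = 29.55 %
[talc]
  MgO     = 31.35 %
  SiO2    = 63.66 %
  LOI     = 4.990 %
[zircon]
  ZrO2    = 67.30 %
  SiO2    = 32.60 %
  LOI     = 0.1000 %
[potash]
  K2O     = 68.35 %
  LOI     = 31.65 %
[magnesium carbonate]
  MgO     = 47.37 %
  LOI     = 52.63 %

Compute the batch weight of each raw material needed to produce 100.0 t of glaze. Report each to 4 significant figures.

Batch per 100.0 t glaze:
  strontianite: 18.47 t
  talc: 64.97 t
  zircon: 14.20 t
  potash: 15.01 t
  magnesium carbonate: 1.713 t
Total batch = 114.4 t; LOI loss = 14.37 t; yield = 87.44%

Exact precision is kept through every step. In-progress results are shown rounded to four significant figures when written out; a single rounding yields every reported figure; derived quantities (yield, five oxide percentages, net glass mass, the totals, ignition loss) are re-derived from the batch weights on 100.0 t of glass in full precision precisely as stated by the problem or the answer.
Oxide-by-oxide targets in 100.0 t glaze:
  ZrO2: 9.557% × 100.0 = 9.557 t
  MgO: 21.18% × 100.0 = 21.18 t
  K2O: 10.26% × 100.0 = 10.26 t
  SrO: 13.01% × 100.0 = 13.01 t
  SiO2: 45.99% × 100.0 = 45.99 t
Sums-versus-targets review applying the batch weights above, under the basis named above (sums match the target masses given rounding of the digits):
  ZrO2: 14.20·0.6730 = 9.557 t (target 9.557 t)
  MgO: 64.97·0.3135 + 1.713·0.4737 = 21.18 t (target 21.18 t)
  K2O: 15.01·0.6835 = 10.26 t (target 10.26 t)
  SrO: 18.47·0.7045 = 13.01 t (target 13.01 t)
  SiO2: 64.97·0.6366 + 14.20·0.3260 = 45.99 t (target 45.99 t)
Glass-mass bookkeeping: the batch minus its LOI: 100.0 t (per-oxide target masses sum to 100.0 t; stated basis 100.0 t — deltas are rounding alone).
Total batch = Σ batch = 114.4 t; LOI removed, Σ of batch·LOI: 14.37 t; yield: glass divided by total = 87.44%.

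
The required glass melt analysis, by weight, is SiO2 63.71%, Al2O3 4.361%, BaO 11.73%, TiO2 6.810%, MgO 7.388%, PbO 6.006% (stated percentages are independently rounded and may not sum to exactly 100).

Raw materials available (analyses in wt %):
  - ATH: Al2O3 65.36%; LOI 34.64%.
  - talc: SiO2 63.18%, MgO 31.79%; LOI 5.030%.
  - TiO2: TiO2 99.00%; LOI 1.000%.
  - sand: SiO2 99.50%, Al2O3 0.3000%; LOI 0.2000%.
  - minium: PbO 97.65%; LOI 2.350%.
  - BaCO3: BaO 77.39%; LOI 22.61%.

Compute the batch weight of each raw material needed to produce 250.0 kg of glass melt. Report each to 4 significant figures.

Batch per 250.0 kg glass melt:
  ATH: 16.12 kg
  talc: 58.10 kg
  TiO2: 17.20 kg
  sand: 123.2 kg
  minium: 15.38 kg
  BaCO3: 37.89 kg
Total batch = 267.9 kg; LOI loss = 17.85 kg; yield = 93.34%

Full precision is carried end to end; mid-chain values are shown rounded off to 4 significant figures within the worked lines. Every reported figure undergoes a single rounding; derived quantities (the six compositions, totals, ignition loss, glass mass, yield) are carried starting from the weights for 250.0 kg of glass at exact precision, as they appear in the problem or the answer.
The oxide mass targets at 250.0 kg glass melt:
  SiO2: 63.71% × 250.0 = 159.3 kg
  Al2O3: 4.361% × 250.0 = 10.90 kg
  BaO: 11.73% × 250.0 = 29.32 kg
  TiO2: 6.810% × 250.0 = 17.02 kg
  MgO: 7.388% × 250.0 = 18.47 kg
  PbO: 6.006% × 250.0 = 15.02 kg
Oxide-by-oxide audit per the reported batch figures, against the basis in use (summed amounts equal target values exact up to rounding of places):
  SiO2: 58.10·0.6318 + 123.2·0.9950 = 159.3 kg (target 159.3 kg)
  Al2O3: 16.12·0.6536 + 123.2·0.003000 = 10.91 kg (target 10.90 kg)
  BaO: 37.89·0.7739 = 29.32 kg (target 29.32 kg)
  TiO2: 17.20·0.9900 = 17.03 kg (target 17.02 kg)
  MgO: 58.10·0.3179 = 18.47 kg (target 18.47 kg)
  PbO: 15.38·0.9765 = 15.02 kg (target 15.02 kg)
Glass-mass sanity pass: the batch minus its LOI: 250.0 kg (oxide target masses add up to 250.0 kg; the stated basis being 250.0 kg — any gap is answer rounding).
Whole-batch sum: Σ batch = 267.9 kg; ignition loss, Σ(batch × LOI) = 17.85 kg; the yield ratio, glass ÷ batch: 93.34%.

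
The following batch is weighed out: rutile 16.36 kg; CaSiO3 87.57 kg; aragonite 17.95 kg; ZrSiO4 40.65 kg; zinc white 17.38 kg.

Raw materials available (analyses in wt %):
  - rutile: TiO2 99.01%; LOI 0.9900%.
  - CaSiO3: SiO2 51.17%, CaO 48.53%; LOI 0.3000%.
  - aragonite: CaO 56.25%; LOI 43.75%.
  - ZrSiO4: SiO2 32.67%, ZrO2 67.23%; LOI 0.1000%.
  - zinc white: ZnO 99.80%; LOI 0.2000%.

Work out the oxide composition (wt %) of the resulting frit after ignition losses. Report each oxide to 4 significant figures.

Every computation runs at exact precision through the solve — mid-chain values are printed, with 4-significant-figure rounding, on the page; every reported result is rounded only once; derived quantities (the five compositions, totals, glass mass, LOI, yield) are computed starting from the weights for 171.6 kg of glass in full float precision as quoted within either problem or answer.
Per-oxide mass from batch:
  SiO2: 87.57·0.5117 + 40.65·0.3267 = 58.09 kg
  ZnO: 17.38·0.9980 = 17.35 kg
  CaO: 87.57·0.4853 + 17.95·0.5625 = 52.59 kg
  TiO2: 16.36·0.9901 = 16.20 kg
  ZrO2: 40.65·0.6723 = 27.33 kg
LOI: 16.36·0.009900 + 87.57·0.003000 + 17.95·0.4375 + 40.65·0.001000 + 17.38·0.002000 = 8.353 kg
Glass mass = batch − LOI = 179.9 − 8.353 = 171.6 kg (= Σ oxide masses)
oxide / glass × 100 gives the wt %

Glass mass = 171.6 kg (batch 179.9 − LOI 8.353).
Composition: SiO2 33.86%, ZnO 10.11%, CaO 30.66%, TiO2 9.442%, ZrO2 15.93%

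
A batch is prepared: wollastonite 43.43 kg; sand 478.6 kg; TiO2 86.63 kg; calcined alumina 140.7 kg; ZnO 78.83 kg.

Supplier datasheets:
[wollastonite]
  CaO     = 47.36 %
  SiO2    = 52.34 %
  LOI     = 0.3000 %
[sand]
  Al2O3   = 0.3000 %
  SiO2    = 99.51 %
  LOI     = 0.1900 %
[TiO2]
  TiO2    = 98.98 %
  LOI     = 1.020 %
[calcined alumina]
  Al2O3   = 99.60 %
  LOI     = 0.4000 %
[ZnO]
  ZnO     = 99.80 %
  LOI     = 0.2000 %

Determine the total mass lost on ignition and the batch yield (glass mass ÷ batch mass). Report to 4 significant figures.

Mid-chain values are displayed, with 4-significant-figure rounding, in the printout — all arithmetic maintains full float precision at each step; each reported result is rounded once only; the derived quantities, including the totals, the five compositions, net glass mass, LOI, yield, are recomputed from the batch weights for 825.5 kg of glass in full precision exactly as printed in the problem or the answer.
Per-material ignition loss:
  wollastonite: 43.43 × 0.003000 = 0.1303 kg
  sand: 478.6 × 0.001900 = 0.9093 kg
  TiO2: 86.63 × 0.01020 = 0.8836 kg
  calcined alumina: 140.7 × 0.004000 = 0.5628 kg
  ZnO: 78.83 × 0.002000 = 0.1577 kg
Total LOI = 2.644 kg
Glass = batch − LOI = 828.2 − 2.644 = 825.5 kg

LOI loss = 2.644 kg; glass = 825.5 kg; yield = 99.68%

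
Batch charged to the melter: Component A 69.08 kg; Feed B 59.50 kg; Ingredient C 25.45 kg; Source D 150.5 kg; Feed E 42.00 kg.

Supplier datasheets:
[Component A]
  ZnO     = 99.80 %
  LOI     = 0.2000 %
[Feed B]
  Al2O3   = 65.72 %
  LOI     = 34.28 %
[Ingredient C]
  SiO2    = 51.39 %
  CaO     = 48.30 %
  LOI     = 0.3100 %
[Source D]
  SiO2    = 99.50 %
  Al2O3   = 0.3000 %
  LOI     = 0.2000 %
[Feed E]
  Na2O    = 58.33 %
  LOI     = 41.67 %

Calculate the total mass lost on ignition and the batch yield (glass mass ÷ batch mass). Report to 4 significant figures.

LOI loss = 38.42 kg; glass = 308.1 kg; yield = 88.91%

Values along the way are shown rounded to 4 significant figures within the worked lines. All arithmetic maintains exact precision at all times; exactly one rounding lands on each reported result — the derived quantities, including the yield, ignition loss, five oxide percentages, glass mass, totals, are computed starting from the weights at 308.1 kg of glass at exact precision, exactly as printed in the problem or the answer.
Each material's LOI contribution:
  Component A: 69.08 × 0.002000 = 0.1382 kg
  Feed B: 59.50 × 0.3428 = 20.40 kg
  Ingredient C: 25.45 × 0.003100 = 0.07889 kg
  Source D: 150.5 × 0.002000 = 0.3010 kg
  Feed E: 42.00 × 0.4167 = 17.50 kg
Total LOI = 38.42 kg
Glass = batch − LOI = 346.5 − 38.42 = 308.1 kg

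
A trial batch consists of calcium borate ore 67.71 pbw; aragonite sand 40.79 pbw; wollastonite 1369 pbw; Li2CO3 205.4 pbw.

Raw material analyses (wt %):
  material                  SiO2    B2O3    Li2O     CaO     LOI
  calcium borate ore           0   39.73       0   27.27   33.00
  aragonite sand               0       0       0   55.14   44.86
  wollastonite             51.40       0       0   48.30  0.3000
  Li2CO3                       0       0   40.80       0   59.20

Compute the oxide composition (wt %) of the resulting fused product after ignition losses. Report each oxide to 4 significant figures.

Rounding to four significant figures applies to each in-between result as printed. The whole derivation holds full precision in all steps; every reported result is rounded once only. The derived quantities, including the four compositions, ignition loss, the totals, glass mass, yield, are recomputed starting from the weights at 1517 pbw of glass in full precision, exactly as shown in the problem or answer text.
Mass of each oxide from the mix:
  SiO2: 1369·0.5140 = 703.7 pbw
  B2O3: 67.71·0.3973 = 26.90 pbw
  Li2O: 205.4·0.4080 = 83.80 pbw
  CaO: 67.71·0.2727 + 40.79·0.5514 + 1369·0.4830 = 702.2 pbw
LOI: 67.71·0.3300 + 40.79·0.4486 + 1369·0.003000 + 205.4·0.5920 = 166.3 pbw
Glass = total batch minus LOI = 1683 − 166.3 = 1517 pbw (consistent with Σ oxide mass)
wt % = 100 × oxide mass / glass mass

Glass mass = 1517 pbw (batch 1683 − LOI 166.3).
Composition: SiO2 46.40%, B2O3 1.774%, Li2O 5.526%, CaO 46.30%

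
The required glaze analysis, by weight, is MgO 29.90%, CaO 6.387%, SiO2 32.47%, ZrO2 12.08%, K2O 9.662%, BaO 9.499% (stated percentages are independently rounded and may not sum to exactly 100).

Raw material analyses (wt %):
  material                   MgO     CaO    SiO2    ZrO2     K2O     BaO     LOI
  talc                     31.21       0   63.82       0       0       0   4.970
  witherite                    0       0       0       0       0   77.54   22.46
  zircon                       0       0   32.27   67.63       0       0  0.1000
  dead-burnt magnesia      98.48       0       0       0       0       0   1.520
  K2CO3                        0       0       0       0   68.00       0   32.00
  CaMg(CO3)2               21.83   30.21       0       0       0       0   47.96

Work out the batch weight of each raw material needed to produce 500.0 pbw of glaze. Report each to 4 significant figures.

Each numeric step runs at exact precision through every step — the intermediate values are shown (rounded to four significant figures) on the page; exactly one rounding lands on each reported result; the derived quantities, including six oxide percentages, LOI, the totals, glass mass, the yield, are computed from the batch weights on 500.0 pbw of glass in exact precision, as quoted within either problem or answer.
Target oxide masses per 500.0 pbw glaze:
  MgO: 29.90% × 500.0 = 149.5 pbw
  CaO: 6.387% × 500.0 = 31.94 pbw
  SiO2: 32.47% × 500.0 = 162.4 pbw
  ZrO2: 12.08% × 500.0 = 60.40 pbw
  K2O: 9.662% × 500.0 = 48.31 pbw
  BaO: 9.499% × 500.0 = 47.50 pbw
Mass-balance tally per oxide working from each reported weight, on the stated basis (delivered sums recover each target given rounding of the digits):
  MgO: 209.2·0.3121 + 62.07·0.9848 + 105.7·0.2183 = 149.5 pbw (target 149.5 pbw)
  CaO: 105.7·0.3021 = 31.93 pbw (target 31.94 pbw)
  SiO2: 209.2·0.6382 + 89.31·0.3227 = 162.3 pbw (target 162.4 pbw)
  ZrO2: 89.31·0.6763 = 60.40 pbw (target 60.40 pbw)
  K2O: 71.04·0.6800 = 48.31 pbw (target 48.31 pbw)
  BaO: 61.25·0.7754 = 47.49 pbw (target 47.50 pbw)
The glass-mass cross-check: net batch after ignition = 500.0 pbw (per-oxide target masses sum to 500.0 pbw; against the stated basis, 500.0 pbw — gaps are rounding artifacts).
Whole-batch sum: Σ batch = 598.6 pbw; ignition loss, Σ(batch × LOI) = 98.61 pbw; yield = glass ÷ total batch = 83.53%.

Batch per 500.0 pbw glaze:
  talc: 209.2 pbw
  witherite: 61.25 pbw
  zircon: 89.31 pbw
  dead-burnt magnesia: 62.07 pbw
  K2CO3: 71.04 pbw
  CaMg(CO3)2: 105.7 pbw
Total batch = 598.6 pbw; LOI loss = 98.61 pbw; yield = 83.53%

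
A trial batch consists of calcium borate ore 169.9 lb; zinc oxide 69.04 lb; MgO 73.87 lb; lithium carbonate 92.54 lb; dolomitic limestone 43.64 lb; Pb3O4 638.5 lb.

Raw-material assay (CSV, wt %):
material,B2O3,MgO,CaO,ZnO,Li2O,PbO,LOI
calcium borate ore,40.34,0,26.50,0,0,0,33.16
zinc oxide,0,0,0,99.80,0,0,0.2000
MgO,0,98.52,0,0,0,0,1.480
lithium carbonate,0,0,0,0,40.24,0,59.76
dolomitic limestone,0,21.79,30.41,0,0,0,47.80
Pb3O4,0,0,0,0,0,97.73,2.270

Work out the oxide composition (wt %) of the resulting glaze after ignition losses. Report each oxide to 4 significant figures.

Glass mass = 939.3 lb (batch 1087 − LOI 148.2).
Composition: B2O3 7.297%, MgO 8.761%, CaO 6.206%, ZnO 7.336%, Li2O 3.965%, PbO 66.44%

Mid-chain values are displayed (rounded to 4 significant figures) when written out — every computation runs at full precision from first step to last. Every reported result is rounded just once. The derived quantities, including LOI, the totals, the yield, six oxide percentages, glass mass, are rebuilt using the weight values on 939.3 lb of glass in exact precision, as quoted within question or answer.
What the batch supplies per oxide:
  B2O3: 169.9·0.4034 = 68.54 lb
  MgO: 73.87·0.9852 + 43.64·0.2179 = 82.29 lb
  CaO: 169.9·0.2650 + 43.64·0.3041 = 58.29 lb
  ZnO: 69.04·0.9980 = 68.90 lb
  Li2O: 92.54·0.4024 = 37.24 lb
  PbO: 638.5·0.9773 = 624.0 lb
LOI: 169.9·0.3316 + 69.04·0.002000 + 73.87·0.01480 + 92.54·0.5976 + 43.64·0.4780 + 638.5·0.02270 = 148.2 lb
Glass mass = batch − LOI = 1087 − 148.2 = 939.3 lb (= Σ oxide masses)
wt % = 100 × oxide mass / glass mass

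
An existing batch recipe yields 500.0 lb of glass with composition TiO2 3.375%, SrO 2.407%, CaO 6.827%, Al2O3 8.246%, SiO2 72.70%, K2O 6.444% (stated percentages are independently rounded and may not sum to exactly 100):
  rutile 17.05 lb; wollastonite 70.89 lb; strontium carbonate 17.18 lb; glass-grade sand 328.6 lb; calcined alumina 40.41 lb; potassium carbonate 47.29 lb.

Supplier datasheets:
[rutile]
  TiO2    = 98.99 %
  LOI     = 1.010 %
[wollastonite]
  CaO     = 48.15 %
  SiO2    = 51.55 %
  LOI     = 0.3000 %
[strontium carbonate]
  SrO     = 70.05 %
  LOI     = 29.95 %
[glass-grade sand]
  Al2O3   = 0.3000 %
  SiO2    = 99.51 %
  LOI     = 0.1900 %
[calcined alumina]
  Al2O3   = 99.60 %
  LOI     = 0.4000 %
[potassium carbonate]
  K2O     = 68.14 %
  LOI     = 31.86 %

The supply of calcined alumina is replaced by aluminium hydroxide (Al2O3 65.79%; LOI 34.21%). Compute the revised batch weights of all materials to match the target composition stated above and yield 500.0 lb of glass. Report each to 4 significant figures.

In-progress results are shown rounded to four significant figures in the working. The whole derivation maintains full precision through the solve. A single rounding yields every reported result; all derived quantities (the six compositions, LOI, net glass mass, totals, the yield) are rebuilt starting from the weights at 500.0 lb of glass in full float precision, as set out in the problem or answer text.
Oxide-by-oxide targets in 500.0 lb glass:
  TiO2: 3.375% × 500.0 = 16.88 lb
  SrO: 2.407% × 500.0 = 12.04 lb
  CaO: 6.827% × 500.0 = 34.14 lb
  Al2O3: 8.246% × 500.0 = 41.23 lb
  SiO2: 72.70% × 500.0 = 363.5 lb
  K2O: 6.444% × 500.0 = 32.22 lb
Balance tally, oxide-wise, applying the batch weights above, against the basis in use (each sum matches its target mass exact up to rounding of places):
  TiO2: 17.05·0.9899 = 16.88 lb (target 16.88 lb)
  SrO: 17.18·0.7005 = 12.03 lb (target 12.04 lb)
  CaO: 70.89·0.4815 = 34.13 lb (target 34.14 lb)
  Al2O3: 328.6·0.003000 + 61.17·0.6579 = 41.23 lb (target 41.23 lb)
  SiO2: 70.89·0.5155 + 328.6·0.9951 = 363.5 lb (target 363.5 lb)
  K2O: 47.29·0.6814 = 32.22 lb (target 32.22 lb)
Consistency of the glass mass: the batch minus its LOI: 500.0 lb (oxide target masses add up to 500.0 lb; basis as stated: 500.0 lb — rounding explains the deltas).
Whole-batch sum: Σ batch = 542.2 lb; ignition loss, Σ(batch × LOI) = 42.15 lb; yield, glass over the total, = 92.23%.

Revised batch per 500.0 lb glass:
  rutile: 17.05 lb
  wollastonite: 70.89 lb
  strontium carbonate: 17.18 lb
  glass-grade sand: 328.6 lb
  aluminium hydroxide: 61.17 lb
  potassium carbonate: 47.29 lb
Total batch = 542.2 lb; LOI loss = 42.15 lb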